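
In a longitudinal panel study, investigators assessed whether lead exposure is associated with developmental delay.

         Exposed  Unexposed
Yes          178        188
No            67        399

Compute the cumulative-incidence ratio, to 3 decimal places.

Reading the table with exposure as columns: a = 178 (Exposed, case), b = 67 (Exposed, non-case), c = 188 (Unexposed, case), d = 399.
Risk in exposed = 178/245 = 0.72653; risk in unexposed = 188/587 = 0.32027.
RR = 0.72653 / 0.32027 = 2.26848
The risk among the exposed is 2.27 times that among the unexposed.

2.268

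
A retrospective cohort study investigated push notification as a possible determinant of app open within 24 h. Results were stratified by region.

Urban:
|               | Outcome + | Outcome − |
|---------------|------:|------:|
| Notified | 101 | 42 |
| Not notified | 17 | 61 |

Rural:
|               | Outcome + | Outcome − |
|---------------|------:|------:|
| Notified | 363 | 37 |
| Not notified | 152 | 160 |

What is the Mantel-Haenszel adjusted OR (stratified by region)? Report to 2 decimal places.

9.83

OR_MH = Σ(aᵢdᵢ/nᵢ) / Σ(bᵢcᵢ/nᵢ), where nᵢ is the stratum total.
Stratum 1 (Urban): n = 221; a·d/n = 101·61/221 = 27.8778; b·c/n = 42·17/221 = 3.2308
Stratum 2 (Rural): n = 712; a·d/n = 363·160/712 = 81.5730; b·c/n = 37·152/712 = 7.8989
OR_MH = (27.8778 + 81.5730) / (3.2308 + 7.8989) = 109.4509 / 11.1296 = 9.83417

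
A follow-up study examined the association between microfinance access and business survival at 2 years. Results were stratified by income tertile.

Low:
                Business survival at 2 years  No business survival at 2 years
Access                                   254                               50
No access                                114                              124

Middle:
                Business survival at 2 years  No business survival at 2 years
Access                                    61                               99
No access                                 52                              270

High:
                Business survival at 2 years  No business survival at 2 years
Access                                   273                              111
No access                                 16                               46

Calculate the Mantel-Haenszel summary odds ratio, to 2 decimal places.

4.78

OR_MH = Σ(aᵢdᵢ/nᵢ) / Σ(bᵢcᵢ/nᵢ), where nᵢ is the stratum total.
Stratum 1 (Low): n = 542; a·d/n = 254·124/542 = 58.1107; b·c/n = 50·114/542 = 10.5166
Stratum 2 (Middle): n = 482; a·d/n = 61·270/482 = 34.1701; b·c/n = 99·52/482 = 10.6805
Stratum 3 (High): n = 446; a·d/n = 273·46/446 = 28.1570; b·c/n = 111·16/446 = 3.9821
OR_MH = (58.1107 + 34.1701 + 28.1570) / (10.5166 + 10.6805 + 3.9821) = 120.4378 / 25.1792 = 4.78323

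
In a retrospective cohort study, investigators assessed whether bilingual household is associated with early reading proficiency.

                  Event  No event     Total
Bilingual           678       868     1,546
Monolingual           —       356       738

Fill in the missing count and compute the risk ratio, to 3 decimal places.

0.847

The missing cell is in the unexposed row: 738 − 356 = 382.
So a = 678, b = 868, c = 382, d = 356.
RR = [a/(a+b)] / [c/(c+d)] = (678/1546) / (382/738) = 0.43855/0.51762 = 0.84725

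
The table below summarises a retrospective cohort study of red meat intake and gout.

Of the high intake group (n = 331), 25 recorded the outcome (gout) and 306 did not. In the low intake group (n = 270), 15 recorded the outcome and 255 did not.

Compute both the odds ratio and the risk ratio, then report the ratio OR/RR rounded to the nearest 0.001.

From the description: a = 25, b = 306, c = 15, d = 255.
OR = (25·255)/(306·15) = 6375/4590 = 1.38889
Risk in exposed = 25/331 = 0.07553; risk in unexposed = 15/270 = 0.05556; RR = 1.35952
OR/RR = 1.38889 / 1.35952 = 1.02160
The outcome is rare in both groups, so OR ≈ RR (ratio near 1).

1.022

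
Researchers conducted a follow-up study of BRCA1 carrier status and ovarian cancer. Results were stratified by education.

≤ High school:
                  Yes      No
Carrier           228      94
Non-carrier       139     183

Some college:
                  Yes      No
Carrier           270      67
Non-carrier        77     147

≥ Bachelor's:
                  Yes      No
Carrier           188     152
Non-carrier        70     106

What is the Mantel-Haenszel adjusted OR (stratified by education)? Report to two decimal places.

OR_MH = Σ(aᵢdᵢ/nᵢ) / Σ(bᵢcᵢ/nᵢ), where nᵢ is the stratum total.
Stratum 1 (≤ High school): n = 644; a·d/n = 228·183/644 = 64.7888; b·c/n = 94·139/644 = 20.2888
Stratum 2 (Some college): n = 561; a·d/n = 270·147/561 = 70.7487; b·c/n = 67·77/561 = 9.1961
Stratum 3 (≥ Bachelor's): n = 516; a·d/n = 188·106/516 = 38.6202; b·c/n = 152·70/516 = 20.6202
OR_MH = (64.7888 + 70.7487 + 38.6202) / (20.2888 + 9.1961 + 20.6202) = 174.1576 / 50.1051 = 3.47585

3.48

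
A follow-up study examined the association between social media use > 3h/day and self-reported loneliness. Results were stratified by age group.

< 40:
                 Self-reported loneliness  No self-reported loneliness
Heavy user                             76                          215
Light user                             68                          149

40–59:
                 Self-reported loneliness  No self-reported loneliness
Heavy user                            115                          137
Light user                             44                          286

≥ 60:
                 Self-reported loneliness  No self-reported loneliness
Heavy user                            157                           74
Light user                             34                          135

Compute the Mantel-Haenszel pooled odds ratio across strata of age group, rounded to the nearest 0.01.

OR_MH = Σ(aᵢdᵢ/nᵢ) / Σ(bᵢcᵢ/nᵢ), where nᵢ is the stratum total.
Stratum 1 (< 40): n = 508; a·d/n = 76·149/508 = 22.2913; b·c/n = 215·68/508 = 28.7795
Stratum 2 (40–59): n = 582; a·d/n = 115·286/582 = 56.5120; b·c/n = 137·44/582 = 10.3574
Stratum 3 (≥ 60): n = 400; a·d/n = 157·135/400 = 52.9875; b·c/n = 74·34/400 = 6.2900
OR_MH = (22.2913 + 56.5120 + 52.9875) / (28.7795 + 10.3574 + 6.2900) = 131.7909 / 45.4269 = 2.90116

2.90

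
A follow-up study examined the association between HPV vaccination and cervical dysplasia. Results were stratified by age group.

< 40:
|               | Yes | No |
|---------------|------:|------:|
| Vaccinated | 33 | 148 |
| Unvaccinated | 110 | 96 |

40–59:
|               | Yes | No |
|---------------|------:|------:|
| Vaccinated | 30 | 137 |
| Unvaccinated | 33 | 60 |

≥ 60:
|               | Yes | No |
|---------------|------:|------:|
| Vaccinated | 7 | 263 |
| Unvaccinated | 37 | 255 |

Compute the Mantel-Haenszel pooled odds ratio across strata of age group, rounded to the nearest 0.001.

0.238

OR_MH = Σ(aᵢdᵢ/nᵢ) / Σ(bᵢcᵢ/nᵢ), where nᵢ is the stratum total.
Stratum 1 (< 40): n = 387; a·d/n = 33·96/387 = 8.1860; b·c/n = 148·110/387 = 42.0672
Stratum 2 (40–59): n = 260; a·d/n = 30·60/260 = 6.9231; b·c/n = 137·33/260 = 17.3885
Stratum 3 (≥ 60): n = 562; a·d/n = 7·255/562 = 3.1762; b·c/n = 263·37/562 = 17.3149
OR_MH = (8.1860 + 6.9231 + 3.1762) / (42.0672 + 17.3885 + 17.3149) = 18.2853 / 76.7706 = 0.23818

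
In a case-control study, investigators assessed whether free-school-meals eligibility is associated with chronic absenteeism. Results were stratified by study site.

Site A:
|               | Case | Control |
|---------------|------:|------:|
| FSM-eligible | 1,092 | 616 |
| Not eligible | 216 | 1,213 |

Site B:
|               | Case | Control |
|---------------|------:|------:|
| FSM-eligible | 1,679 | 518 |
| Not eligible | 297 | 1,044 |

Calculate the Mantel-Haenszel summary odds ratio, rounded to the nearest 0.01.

OR_MH = Σ(aᵢdᵢ/nᵢ) / Σ(bᵢcᵢ/nᵢ), where nᵢ is the stratum total.
Stratum 1 (Site A): n = 3137; a·d/n = 1092·1213/3137 = 422.2493; b·c/n = 616·216/3137 = 42.4150
Stratum 2 (Site B): n = 3538; a·d/n = 1679·1044/3538 = 495.4426; b·c/n = 518·297/3538 = 43.4839
OR_MH = (422.2493 + 495.4426) / (42.4150 + 43.4839) = 917.6919 / 85.8989 = 10.68339

10.68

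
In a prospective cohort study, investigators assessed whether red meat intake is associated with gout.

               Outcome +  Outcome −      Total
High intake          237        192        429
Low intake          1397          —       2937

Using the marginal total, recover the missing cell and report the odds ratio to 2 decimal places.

1.36

The missing cell is in the unexposed row: 2937 − 1397 = 1540.
So a = 237, b = 192, c = 1397, d = 1540.
OR = (a·d)/(b·c) = (237 × 1540) / (192 × 1397) = 364980 / 268224 = 1.36073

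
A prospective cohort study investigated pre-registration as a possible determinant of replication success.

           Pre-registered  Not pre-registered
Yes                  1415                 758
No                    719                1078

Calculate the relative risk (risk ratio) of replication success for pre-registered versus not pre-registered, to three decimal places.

Reading the table with exposure as columns: a = 1415 (Pre-registered, case), b = 719 (Pre-registered, non-case), c = 758 (Not pre-registered, case), d = 1078.
Risk in exposed = 1415/2134 = 0.66307; risk in unexposed = 758/1836 = 0.41285.
RR = 0.66307 / 0.41285 = 1.60607
The risk among the exposed is 1.61 times that among the unexposed.

1.606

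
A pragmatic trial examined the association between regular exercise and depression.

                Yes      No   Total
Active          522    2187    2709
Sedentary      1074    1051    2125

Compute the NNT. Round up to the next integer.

4

Risk in treated group = 522/2709 = 0.19269; risk in control = 1074/2125 = 0.50541.
Absolute risk reduction = 0.50541 − 0.19269 = 0.31272
NNT = 1 / ARR = 1 / 0.31272 = 3.198 → round up → 4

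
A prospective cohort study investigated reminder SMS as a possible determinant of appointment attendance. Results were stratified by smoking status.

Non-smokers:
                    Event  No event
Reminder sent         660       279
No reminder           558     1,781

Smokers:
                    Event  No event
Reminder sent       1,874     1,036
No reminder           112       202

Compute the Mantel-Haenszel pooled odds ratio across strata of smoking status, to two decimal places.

OR_MH = Σ(aᵢdᵢ/nᵢ) / Σ(bᵢcᵢ/nᵢ), where nᵢ is the stratum total.
Stratum 1 (Non-smokers): n = 3278; a·d/n = 660·1781/3278 = 358.5906; b·c/n = 279·558/3278 = 47.4930
Stratum 2 (Smokers): n = 3224; a·d/n = 1874·202/3224 = 117.4156; b·c/n = 1036·112/3224 = 35.9901
OR_MH = (358.5906 + 117.4156) / (47.4930 + 35.9901) = 476.0062 / 83.4831 = 5.70183

5.70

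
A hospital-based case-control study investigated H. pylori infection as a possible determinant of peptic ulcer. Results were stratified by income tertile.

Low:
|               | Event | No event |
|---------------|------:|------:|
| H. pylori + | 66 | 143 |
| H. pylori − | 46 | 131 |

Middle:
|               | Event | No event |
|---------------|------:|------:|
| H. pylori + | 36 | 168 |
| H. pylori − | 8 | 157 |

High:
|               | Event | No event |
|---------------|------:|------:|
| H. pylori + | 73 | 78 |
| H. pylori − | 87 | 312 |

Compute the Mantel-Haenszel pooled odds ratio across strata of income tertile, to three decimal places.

OR_MH = Σ(aᵢdᵢ/nᵢ) / Σ(bᵢcᵢ/nᵢ), where nᵢ is the stratum total.
Stratum 1 (Low): n = 386; a·d/n = 66·131/386 = 22.3990; b·c/n = 143·46/386 = 17.0415
Stratum 2 (Middle): n = 369; a·d/n = 36·157/369 = 15.3171; b·c/n = 168·8/369 = 3.6423
Stratum 3 (High): n = 550; a·d/n = 73·312/550 = 41.4109; b·c/n = 78·87/550 = 12.3382
OR_MH = (22.3990 + 15.3171 + 41.4109) / (17.0415 + 3.6423 + 12.3382) = 79.1269 / 33.0219 = 2.39620

2.396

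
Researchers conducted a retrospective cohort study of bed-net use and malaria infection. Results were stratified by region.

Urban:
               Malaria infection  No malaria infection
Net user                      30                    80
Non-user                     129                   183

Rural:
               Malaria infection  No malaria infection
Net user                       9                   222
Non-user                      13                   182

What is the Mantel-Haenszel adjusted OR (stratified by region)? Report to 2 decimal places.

OR_MH = Σ(aᵢdᵢ/nᵢ) / Σ(bᵢcᵢ/nᵢ), where nᵢ is the stratum total.
Stratum 1 (Urban): n = 422; a·d/n = 30·183/422 = 13.0095; b·c/n = 80·129/422 = 24.4550
Stratum 2 (Rural): n = 426; a·d/n = 9·182/426 = 3.8451; b·c/n = 222·13/426 = 6.7746
OR_MH = (13.0095 + 3.8451) / (24.4550 + 6.7746) = 16.8545 / 31.2296 = 0.53970

0.54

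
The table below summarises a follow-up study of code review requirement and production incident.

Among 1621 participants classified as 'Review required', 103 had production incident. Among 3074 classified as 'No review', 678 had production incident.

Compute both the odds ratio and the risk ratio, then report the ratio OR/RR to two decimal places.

0.83

From the description: a = 103, b = 1518, c = 678, d = 2396.
OR = (103·2396)/(1518·678) = 246788/1029204 = 0.23979
Risk in exposed = 103/1621 = 0.06354; risk in unexposed = 678/3074 = 0.22056; RR = 0.28809
OR/RR = 0.23979 / 0.28809 = 0.83233
The outcome is not rare, so the OR lies further from 1 than the RR.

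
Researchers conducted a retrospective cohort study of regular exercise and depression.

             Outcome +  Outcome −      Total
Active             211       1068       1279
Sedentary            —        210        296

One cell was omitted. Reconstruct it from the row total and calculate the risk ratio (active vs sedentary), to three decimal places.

The missing cell is in the unexposed row: 296 − 210 = 86.
So a = 211, b = 1068, c = 86, d = 210.
RR = [a/(a+b)] / [c/(c+d)] = (211/1279) / (86/296) = 0.16497/0.29054 = 0.56781

0.568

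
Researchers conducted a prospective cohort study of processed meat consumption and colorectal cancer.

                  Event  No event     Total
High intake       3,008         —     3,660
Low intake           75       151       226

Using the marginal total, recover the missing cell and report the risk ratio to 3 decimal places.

The missing cell is in the exposed row: 3660 − 3008 = 652.
So a = 3008, b = 652, c = 75, d = 151.
RR = [a/(a+b)] / [c/(c+d)] = (3008/3660) / (75/226) = 0.82186/0.33186 = 2.47653

2.477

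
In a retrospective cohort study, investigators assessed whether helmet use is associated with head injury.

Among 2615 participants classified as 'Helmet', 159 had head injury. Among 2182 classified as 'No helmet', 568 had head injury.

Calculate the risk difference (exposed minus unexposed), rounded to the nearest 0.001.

-0.200

From the description: a = 159, b = 2456, c = 568, d = 1614.
Risk in exposed = 159/2615 = 0.060803; risk in unexposed = 568/2182 = 0.260312.
Risk difference = 0.060803 − 0.260312 = -0.199509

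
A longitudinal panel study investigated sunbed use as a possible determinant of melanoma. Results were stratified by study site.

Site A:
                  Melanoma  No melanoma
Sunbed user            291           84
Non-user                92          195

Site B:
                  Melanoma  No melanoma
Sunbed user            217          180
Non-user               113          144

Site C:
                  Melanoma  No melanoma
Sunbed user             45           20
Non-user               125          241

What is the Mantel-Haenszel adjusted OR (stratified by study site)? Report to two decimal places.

OR_MH = Σ(aᵢdᵢ/nᵢ) / Σ(bᵢcᵢ/nᵢ), where nᵢ is the stratum total.
Stratum 1 (Site A): n = 662; a·d/n = 291·195/662 = 85.7175; b·c/n = 84·92/662 = 11.6737
Stratum 2 (Site B): n = 654; a·d/n = 217·144/654 = 47.7798; b·c/n = 180·113/654 = 31.1009
Stratum 3 (Site C): n = 431; a·d/n = 45·241/431 = 25.1624; b·c/n = 20·125/431 = 5.8005
OR_MH = (85.7175 + 47.7798 + 25.1624) / (11.6737 + 31.1009 + 5.8005) = 158.6598 / 48.5751 = 3.26628

3.27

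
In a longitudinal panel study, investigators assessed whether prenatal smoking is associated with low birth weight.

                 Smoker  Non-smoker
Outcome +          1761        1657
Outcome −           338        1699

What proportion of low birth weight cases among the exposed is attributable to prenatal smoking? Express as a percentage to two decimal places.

Reading the table with exposure as columns: a = 1761 (Smoker, case), b = 338 (Smoker, non-case), c = 1657 (Non-smoker, case), d = 1699.
Risk in exposed = 1761/2099 = 0.83897; risk in unexposed = 1657/3356 = 0.49374.
RR = 0.83897/0.49374 = 1.69921
AR% = (RR − 1)/RR × 100 = (1.69921 − 1)/1.69921 × 100 = 41.1490%

41.15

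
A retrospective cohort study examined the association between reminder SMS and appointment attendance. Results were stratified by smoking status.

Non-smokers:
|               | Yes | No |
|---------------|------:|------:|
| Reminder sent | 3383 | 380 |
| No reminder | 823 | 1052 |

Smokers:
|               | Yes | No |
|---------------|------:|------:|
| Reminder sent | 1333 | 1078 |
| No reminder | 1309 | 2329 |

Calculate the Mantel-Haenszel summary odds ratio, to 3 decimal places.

3.964

OR_MH = Σ(aᵢdᵢ/nᵢ) / Σ(bᵢcᵢ/nᵢ), where nᵢ is the stratum total.
Stratum 1 (Non-smokers): n = 5638; a·d/n = 3383·1052/5638 = 631.2373; b·c/n = 380·823/5638 = 55.4700
Stratum 2 (Smokers): n = 6049; a·d/n = 1333·2329/6049 = 513.2347; b·c/n = 1078·1309/6049 = 233.2786
OR_MH = (631.2373 + 513.2347) / (55.4700 + 233.2786) = 1144.4721 / 288.7486 = 3.96356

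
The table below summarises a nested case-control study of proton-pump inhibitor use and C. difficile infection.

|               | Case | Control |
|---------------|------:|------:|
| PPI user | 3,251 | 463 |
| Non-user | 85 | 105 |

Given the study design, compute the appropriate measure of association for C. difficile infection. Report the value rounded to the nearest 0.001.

8.674

Cells: a = 3251, b = 463, c = 85, d = 105.
This is a nested case-control study: participants were sampled on outcome status, so risks in the source population cannot be estimated directly — relative risk is not valid here. The odds ratio is the appropriate measure.
OR = (a·d)/(b·c) = (3251 × 105) / (463 × 85) = 341355 / 39355 = 8.67374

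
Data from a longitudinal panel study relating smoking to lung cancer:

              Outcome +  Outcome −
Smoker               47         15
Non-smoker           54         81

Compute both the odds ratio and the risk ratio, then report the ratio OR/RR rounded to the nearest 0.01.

Cells: a = 47, b = 15, c = 54, d = 81.
OR = (47·81)/(15·54) = 3807/810 = 4.70000
Risk in exposed = 47/62 = 0.75806; risk in unexposed = 54/135 = 0.40000; RR = 1.89516
OR/RR = 4.70000 / 1.89516 = 2.48000
The outcome is not rare, so the OR lies further from 1 than the RR.

2.48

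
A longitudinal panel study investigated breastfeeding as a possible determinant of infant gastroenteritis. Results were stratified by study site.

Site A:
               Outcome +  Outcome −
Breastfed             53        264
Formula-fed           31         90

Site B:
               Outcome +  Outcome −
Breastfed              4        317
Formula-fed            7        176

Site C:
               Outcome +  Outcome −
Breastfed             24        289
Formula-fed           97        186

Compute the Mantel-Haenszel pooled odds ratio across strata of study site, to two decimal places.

OR_MH = Σ(aᵢdᵢ/nᵢ) / Σ(bᵢcᵢ/nᵢ), where nᵢ is the stratum total.
Stratum 1 (Site A): n = 438; a·d/n = 53·90/438 = 10.8904; b·c/n = 264·31/438 = 18.6849
Stratum 2 (Site B): n = 504; a·d/n = 4·176/504 = 1.3968; b·c/n = 317·7/504 = 4.4028
Stratum 3 (Site C): n = 596; a·d/n = 24·186/596 = 7.4899; b·c/n = 289·97/596 = 47.0352
OR_MH = (10.8904 + 1.3968 + 7.4899) / (18.6849 + 4.4028 + 47.0352) = 19.7772 / 70.1229 = 0.28204

0.28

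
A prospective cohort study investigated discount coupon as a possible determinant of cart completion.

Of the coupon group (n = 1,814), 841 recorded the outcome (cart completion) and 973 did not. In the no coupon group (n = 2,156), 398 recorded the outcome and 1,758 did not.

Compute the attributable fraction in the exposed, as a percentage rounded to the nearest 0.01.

60.18

From the description: a = 841, b = 973, c = 398, d = 1758.
Risk in exposed = 841/1814 = 0.46362; risk in unexposed = 398/2156 = 0.18460.
RR = 0.46362/0.18460 = 2.51145
AR% = (RR − 1)/RR × 100 = (2.51145 − 1)/2.51145 × 100 = 60.1824%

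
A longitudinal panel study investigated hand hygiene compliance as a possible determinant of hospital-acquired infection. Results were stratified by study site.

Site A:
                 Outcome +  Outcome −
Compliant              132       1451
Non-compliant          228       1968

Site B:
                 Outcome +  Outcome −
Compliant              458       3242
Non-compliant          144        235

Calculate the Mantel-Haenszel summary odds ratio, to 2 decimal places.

OR_MH = Σ(aᵢdᵢ/nᵢ) / Σ(bᵢcᵢ/nᵢ), where nᵢ is the stratum total.
Stratum 1 (Site A): n = 3779; a·d/n = 132·1968/3779 = 68.7420; b·c/n = 1451·228/3779 = 87.5438
Stratum 2 (Site B): n = 4079; a·d/n = 458·235/4079 = 26.3864; b·c/n = 3242·144/4079 = 114.4516
OR_MH = (68.7420 + 26.3864) / (87.5438 + 114.4516) = 95.1284 / 201.9954 = 0.47094

0.47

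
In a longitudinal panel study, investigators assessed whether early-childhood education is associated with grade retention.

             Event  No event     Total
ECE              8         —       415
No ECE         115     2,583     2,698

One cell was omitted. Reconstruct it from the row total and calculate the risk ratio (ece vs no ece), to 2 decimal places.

0.45

The missing cell is in the exposed row: 415 − 8 = 407.
So a = 8, b = 407, c = 115, d = 2583.
RR = [a/(a+b)] / [c/(c+d)] = (8/415) / (115/2698) = 0.01928/0.04262 = 0.45226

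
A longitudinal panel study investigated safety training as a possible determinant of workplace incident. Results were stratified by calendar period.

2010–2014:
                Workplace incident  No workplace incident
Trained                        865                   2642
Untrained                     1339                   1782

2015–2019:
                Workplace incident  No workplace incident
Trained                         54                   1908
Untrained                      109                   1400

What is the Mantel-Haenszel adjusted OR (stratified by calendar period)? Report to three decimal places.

0.428

OR_MH = Σ(aᵢdᵢ/nᵢ) / Σ(bᵢcᵢ/nᵢ), where nᵢ is the stratum total.
Stratum 1 (2010–2014): n = 6628; a·d/n = 865·1782/6628 = 232.5634; b·c/n = 2642·1339/6628 = 533.7414
Stratum 2 (2015–2019): n = 3471; a·d/n = 54·1400/3471 = 21.7805; b·c/n = 1908·109/3471 = 59.9170
OR_MH = (232.5634 + 21.7805) / (533.7414 + 59.9170) = 254.3438 / 593.6584 = 0.42843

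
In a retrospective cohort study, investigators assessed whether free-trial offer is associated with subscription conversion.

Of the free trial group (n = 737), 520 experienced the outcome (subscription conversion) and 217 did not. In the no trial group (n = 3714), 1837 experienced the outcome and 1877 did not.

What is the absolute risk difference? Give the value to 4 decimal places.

From the description: a = 520, b = 217, c = 1837, d = 1877.
Risk in exposed = 520/737 = 0.705563; risk in unexposed = 1837/3714 = 0.494615.
Risk difference = 0.705563 − 0.494615 = 0.210948

0.2109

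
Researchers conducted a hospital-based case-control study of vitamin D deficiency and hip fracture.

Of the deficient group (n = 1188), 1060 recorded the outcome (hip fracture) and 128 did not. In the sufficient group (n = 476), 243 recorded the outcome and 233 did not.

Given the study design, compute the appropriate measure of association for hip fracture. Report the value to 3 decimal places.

From the description: a = 1060, b = 128, c = 243, d = 233.
This is a hospital-based case-control study: participants were sampled on outcome status, so risks in the source population cannot be estimated directly — relative risk is not valid here. The odds ratio is the appropriate measure.
OR = (a·d)/(b·c) = (1060 × 233) / (128 × 243) = 246980 / 31104 = 7.94046

7.940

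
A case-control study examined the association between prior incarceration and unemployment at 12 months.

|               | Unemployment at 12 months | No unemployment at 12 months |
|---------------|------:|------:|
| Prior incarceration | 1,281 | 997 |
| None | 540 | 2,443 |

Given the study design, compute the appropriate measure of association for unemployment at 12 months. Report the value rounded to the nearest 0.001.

5.813

Cells: a = 1281, b = 997, c = 540, d = 2443.
This is a case-control study: participants were sampled on outcome status, so risks in the source population cannot be estimated directly — relative risk is not valid here. The odds ratio is the appropriate measure.
OR = (a·d)/(b·c) = (1281 × 2443) / (997 × 540) = 3129483 / 538380 = 5.81278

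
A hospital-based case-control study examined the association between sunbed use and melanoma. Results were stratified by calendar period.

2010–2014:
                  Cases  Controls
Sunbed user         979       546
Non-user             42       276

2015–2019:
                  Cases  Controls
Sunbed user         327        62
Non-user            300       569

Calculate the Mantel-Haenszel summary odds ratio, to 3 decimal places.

10.817

OR_MH = Σ(aᵢdᵢ/nᵢ) / Σ(bᵢcᵢ/nᵢ), where nᵢ is the stratum total.
Stratum 1 (2010–2014): n = 1843; a·d/n = 979·276/1843 = 146.6110; b·c/n = 546·42/1843 = 12.4428
Stratum 2 (2015–2019): n = 1258; a·d/n = 327·569/1258 = 147.9038; b·c/n = 62·300/1258 = 14.7854
OR_MH = (146.6110 + 147.9038) / (12.4428 + 14.7854) = 294.5148 / 27.2281 = 10.81656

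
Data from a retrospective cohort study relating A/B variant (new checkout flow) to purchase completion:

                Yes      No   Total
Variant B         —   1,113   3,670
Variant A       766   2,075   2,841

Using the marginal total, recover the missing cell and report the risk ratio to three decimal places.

2.584

The missing cell is in the exposed row: 3670 − 1113 = 2557.
So a = 2557, b = 1113, c = 766, d = 2075.
RR = [a/(a+b)] / [c/(c+d)] = (2557/3670) / (766/2841) = 0.69673/0.26962 = 2.58409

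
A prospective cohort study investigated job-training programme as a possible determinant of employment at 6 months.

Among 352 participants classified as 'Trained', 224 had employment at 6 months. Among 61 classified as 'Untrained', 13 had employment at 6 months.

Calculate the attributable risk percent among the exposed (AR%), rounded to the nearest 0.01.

66.51

From the description: a = 224, b = 128, c = 13, d = 48.
Risk in exposed = 224/352 = 0.63636; risk in unexposed = 13/61 = 0.21311.
RR = 0.63636/0.21311 = 2.98601
AR% = (RR − 1)/RR × 100 = (2.98601 − 1)/2.98601 × 100 = 66.5105%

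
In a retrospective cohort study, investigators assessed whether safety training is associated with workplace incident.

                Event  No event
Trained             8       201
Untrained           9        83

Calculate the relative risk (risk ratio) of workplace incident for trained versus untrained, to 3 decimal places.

0.391

Cells: a = 8, b = 201, c = 9, d = 83.
Risk in exposed = 8/209 = 0.03828; risk in unexposed = 9/92 = 0.09783.
RR = 0.03828 / 0.09783 = 0.39128
The risk is 61% lower among the exposed than among the unexposed.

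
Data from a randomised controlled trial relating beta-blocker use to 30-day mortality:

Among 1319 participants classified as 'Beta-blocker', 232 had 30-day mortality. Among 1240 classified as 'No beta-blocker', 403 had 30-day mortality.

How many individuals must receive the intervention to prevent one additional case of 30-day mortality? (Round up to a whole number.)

Risk in treated group = 232/1319 = 0.17589; risk in control = 403/1240 = 0.32500.
Absolute risk reduction = 0.32500 − 0.17589 = 0.14911
NNT = 1 / ARR = 1 / 0.14911 = 6.706 → round up → 7

7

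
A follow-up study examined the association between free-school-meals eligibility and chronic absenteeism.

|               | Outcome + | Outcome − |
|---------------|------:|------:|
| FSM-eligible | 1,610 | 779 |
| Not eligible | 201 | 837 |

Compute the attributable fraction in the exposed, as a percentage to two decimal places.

Cells: a = 1610, b = 779, c = 201, d = 837.
Risk in exposed = 1610/2389 = 0.67392; risk in unexposed = 201/1038 = 0.19364.
RR = 0.67392/0.19364 = 3.48025
AR% = (RR − 1)/RR × 100 = (3.48025 − 1)/3.48025 × 100 = 71.2665%

71.27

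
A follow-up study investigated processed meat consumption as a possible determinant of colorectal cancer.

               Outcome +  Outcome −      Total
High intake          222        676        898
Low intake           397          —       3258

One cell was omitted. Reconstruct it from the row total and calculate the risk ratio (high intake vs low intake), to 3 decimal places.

The missing cell is in the unexposed row: 3258 − 397 = 2861.
So a = 222, b = 676, c = 397, d = 2861.
RR = [a/(a+b)] / [c/(c+d)] = (222/898) / (397/3258) = 0.24722/0.12185 = 2.02879

2.029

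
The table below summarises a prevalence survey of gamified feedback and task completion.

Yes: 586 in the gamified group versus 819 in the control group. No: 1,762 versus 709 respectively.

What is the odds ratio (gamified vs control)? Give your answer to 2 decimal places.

0.29

From the description: a = 586, b = 1762, c = 819, d = 709.
OR = (a·d)/(b·c) = (586 × 709) / (1762 × 819) = 415474 / 1443078 = 0.28791
Exposure is associated with lower odds of task completion (OR = 0.29 < 1).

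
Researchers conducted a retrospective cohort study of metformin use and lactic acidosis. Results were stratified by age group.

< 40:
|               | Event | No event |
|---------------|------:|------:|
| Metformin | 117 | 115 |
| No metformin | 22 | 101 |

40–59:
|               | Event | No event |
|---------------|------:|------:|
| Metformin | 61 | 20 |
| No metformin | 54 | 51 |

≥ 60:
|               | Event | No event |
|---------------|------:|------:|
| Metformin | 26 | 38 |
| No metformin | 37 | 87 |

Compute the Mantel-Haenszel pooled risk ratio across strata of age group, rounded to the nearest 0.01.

RR_MH = Σ(aᵢ·n₀ᵢ/nᵢ) / Σ(cᵢ·n₁ᵢ/nᵢ), with n₁ᵢ = aᵢ+bᵢ (exposed), n₀ᵢ = cᵢ+dᵢ (unexposed), nᵢ = n₁ᵢ+n₀ᵢ.
Stratum 1 (< 40): n₁ = 232, n₀ = 123, n = 355; a·n₀/n = 117·123/355 = 40.5380; c·n₁/n = 22·232/355 = 14.3775
Stratum 2 (40–59): n₁ = 81, n₀ = 105, n = 186; a·n₀/n = 61·105/186 = 34.4355; c·n₁/n = 54·81/186 = 23.5161
Stratum 3 (≥ 60): n₁ = 64, n₀ = 124, n = 188; a·n₀/n = 26·124/188 = 17.1489; c·n₁/n = 37·64/188 = 12.5957
RR_MH = (40.5380 + 34.4355 + 17.1489) / (14.3775 + 23.5161 + 12.5957) = 92.1224 / 50.4893 = 1.82459

1.82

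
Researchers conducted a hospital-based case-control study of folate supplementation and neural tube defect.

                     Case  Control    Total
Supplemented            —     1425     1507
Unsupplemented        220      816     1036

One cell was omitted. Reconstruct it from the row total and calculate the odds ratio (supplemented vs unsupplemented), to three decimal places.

The missing cell is in the exposed row: 1507 − 1425 = 82.
So a = 82, b = 1425, c = 220, d = 816.
OR = (a·d)/(b·c) = (82 × 816) / (1425 × 220) = 66912 / 313500 = 0.21344

0.213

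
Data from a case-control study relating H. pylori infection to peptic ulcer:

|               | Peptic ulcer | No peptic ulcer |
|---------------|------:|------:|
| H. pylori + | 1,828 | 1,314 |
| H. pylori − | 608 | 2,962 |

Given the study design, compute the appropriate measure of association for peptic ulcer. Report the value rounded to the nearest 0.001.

Cells: a = 1828, b = 1314, c = 608, d = 2962.
This is a case-control study: participants were sampled on outcome status, so risks in the source population cannot be estimated directly — relative risk is not valid here. The odds ratio is the appropriate measure.
OR = (a·d)/(b·c) = (1828 × 2962) / (1314 × 608) = 5414536 / 798912 = 6.77739

6.777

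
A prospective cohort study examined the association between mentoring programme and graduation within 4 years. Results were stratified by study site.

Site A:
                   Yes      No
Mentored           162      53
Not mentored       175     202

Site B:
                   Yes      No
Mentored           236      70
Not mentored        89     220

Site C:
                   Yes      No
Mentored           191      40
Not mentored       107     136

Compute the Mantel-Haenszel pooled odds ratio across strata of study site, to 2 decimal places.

5.58

OR_MH = Σ(aᵢdᵢ/nᵢ) / Σ(bᵢcᵢ/nᵢ), where nᵢ is the stratum total.
Stratum 1 (Site A): n = 592; a·d/n = 162·202/592 = 55.2770; b·c/n = 53·175/592 = 15.6672
Stratum 2 (Site B): n = 615; a·d/n = 236·220/615 = 84.4228; b·c/n = 70·89/615 = 10.1301
Stratum 3 (Site C): n = 474; a·d/n = 191·136/474 = 54.8017; b·c/n = 40·107/474 = 9.0295
OR_MH = (55.2770 + 84.4228 + 54.8017) / (15.6672 + 10.1301 + 9.0295) = 194.5015 / 34.8268 = 5.58481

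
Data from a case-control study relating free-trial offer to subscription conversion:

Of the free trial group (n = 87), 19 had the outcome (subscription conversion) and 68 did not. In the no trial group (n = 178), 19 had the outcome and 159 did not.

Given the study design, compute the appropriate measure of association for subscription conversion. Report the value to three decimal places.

From the description: a = 19, b = 68, c = 19, d = 159.
This is a case-control study: participants were sampled on outcome status, so risks in the source population cannot be estimated directly — relative risk is not valid here. The odds ratio is the appropriate measure.
OR = (a·d)/(b·c) = (19 × 159) / (68 × 19) = 3021 / 1292 = 2.33824

2.338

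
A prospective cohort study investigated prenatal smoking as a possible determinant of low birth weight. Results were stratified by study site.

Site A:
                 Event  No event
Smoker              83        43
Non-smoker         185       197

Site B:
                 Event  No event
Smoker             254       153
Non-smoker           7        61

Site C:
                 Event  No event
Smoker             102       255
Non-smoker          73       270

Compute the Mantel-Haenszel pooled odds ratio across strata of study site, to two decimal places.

OR_MH = Σ(aᵢdᵢ/nᵢ) / Σ(bᵢcᵢ/nᵢ), where nᵢ is the stratum total.
Stratum 1 (Site A): n = 508; a·d/n = 83·197/508 = 32.1870; b·c/n = 43·185/508 = 15.6594
Stratum 2 (Site B): n = 475; a·d/n = 254·61/475 = 32.6189; b·c/n = 153·7/475 = 2.2547
Stratum 3 (Site C): n = 700; a·d/n = 102·270/700 = 39.3429; b·c/n = 255·73/700 = 26.5929
OR_MH = (32.1870 + 32.6189 + 39.3429) / (15.6594 + 2.2547 + 26.5929) = 104.1488 / 44.5070 = 2.34005

2.34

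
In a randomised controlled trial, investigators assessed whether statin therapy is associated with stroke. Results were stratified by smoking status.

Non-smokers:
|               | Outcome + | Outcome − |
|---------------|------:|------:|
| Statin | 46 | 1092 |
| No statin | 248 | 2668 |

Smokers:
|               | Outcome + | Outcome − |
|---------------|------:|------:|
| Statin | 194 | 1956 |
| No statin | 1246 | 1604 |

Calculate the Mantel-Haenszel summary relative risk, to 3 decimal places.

RR_MH = Σ(aᵢ·n₀ᵢ/nᵢ) / Σ(cᵢ·n₁ᵢ/nᵢ), with n₁ᵢ = aᵢ+bᵢ (exposed), n₀ᵢ = cᵢ+dᵢ (unexposed), nᵢ = n₁ᵢ+n₀ᵢ.
Stratum 1 (Non-smokers): n₁ = 1138, n₀ = 2916, n = 4054; a·n₀/n = 46·2916/4054 = 33.0873; c·n₁/n = 248·1138/4054 = 69.6162
Stratum 2 (Smokers): n₁ = 2150, n₀ = 2850, n = 5000; a·n₀/n = 194·2850/5000 = 110.5800; c·n₁/n = 1246·2150/5000 = 535.7800
RR_MH = (33.0873 + 110.5800) / (69.6162 + 535.7800) = 143.6673 / 605.3962 = 0.23731

0.237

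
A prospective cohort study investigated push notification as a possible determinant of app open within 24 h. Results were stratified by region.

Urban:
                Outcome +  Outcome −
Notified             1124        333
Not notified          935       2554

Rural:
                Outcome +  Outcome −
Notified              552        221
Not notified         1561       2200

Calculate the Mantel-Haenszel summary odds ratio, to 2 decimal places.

6.10

OR_MH = Σ(aᵢdᵢ/nᵢ) / Σ(bᵢcᵢ/nᵢ), where nᵢ is the stratum total.
Stratum 1 (Urban): n = 4946; a·d/n = 1124·2554/4946 = 580.4076; b·c/n = 333·935/4946 = 62.9509
Stratum 2 (Rural): n = 4534; a·d/n = 552·2200/4534 = 267.8430; b·c/n = 221·1561/4534 = 76.0876
OR_MH = (580.4076 + 267.8430) / (62.9509 + 76.0876) = 848.2506 / 139.0384 = 6.10084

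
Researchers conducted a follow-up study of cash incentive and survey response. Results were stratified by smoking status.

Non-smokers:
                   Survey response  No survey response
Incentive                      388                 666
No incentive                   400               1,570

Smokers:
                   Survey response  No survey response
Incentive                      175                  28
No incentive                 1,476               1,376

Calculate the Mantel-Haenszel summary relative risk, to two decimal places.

RR_MH = Σ(aᵢ·n₀ᵢ/nᵢ) / Σ(cᵢ·n₁ᵢ/nᵢ), with n₁ᵢ = aᵢ+bᵢ (exposed), n₀ᵢ = cᵢ+dᵢ (unexposed), nᵢ = n₁ᵢ+n₀ᵢ.
Stratum 1 (Non-smokers): n₁ = 1054, n₀ = 1970, n = 3024; a·n₀/n = 388·1970/3024 = 252.7646; c·n₁/n = 400·1054/3024 = 139.4180
Stratum 2 (Smokers): n₁ = 203, n₀ = 2852, n = 3055; a·n₀/n = 175·2852/3055 = 163.3715; c·n₁/n = 1476·203/3055 = 98.0779
RR_MH = (252.7646 + 163.3715) / (139.4180 + 98.0779) = 416.1361 / 237.4959 = 1.75218

1.75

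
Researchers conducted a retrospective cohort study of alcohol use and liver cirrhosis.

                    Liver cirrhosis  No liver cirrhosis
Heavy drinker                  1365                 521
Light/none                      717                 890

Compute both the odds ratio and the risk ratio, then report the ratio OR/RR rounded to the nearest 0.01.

Cells: a = 1365, b = 521, c = 717, d = 890.
OR = (1365·890)/(521·717) = 1214850/373557 = 3.25211
Risk in exposed = 1365/1886 = 0.72375; risk in unexposed = 717/1607 = 0.44617; RR = 1.62214
OR/RR = 3.25211 / 1.62214 = 2.00483
The outcome is not rare, so the OR lies further from 1 than the RR.

2.00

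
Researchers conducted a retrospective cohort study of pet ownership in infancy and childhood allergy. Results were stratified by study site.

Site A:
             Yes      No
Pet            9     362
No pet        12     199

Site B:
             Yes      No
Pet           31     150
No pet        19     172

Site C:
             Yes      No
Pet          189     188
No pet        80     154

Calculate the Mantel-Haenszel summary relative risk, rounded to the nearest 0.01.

1.38

RR_MH = Σ(aᵢ·n₀ᵢ/nᵢ) / Σ(cᵢ·n₁ᵢ/nᵢ), with n₁ᵢ = aᵢ+bᵢ (exposed), n₀ᵢ = cᵢ+dᵢ (unexposed), nᵢ = n₁ᵢ+n₀ᵢ.
Stratum 1 (Site A): n₁ = 371, n₀ = 211, n = 582; a·n₀/n = 9·211/582 = 3.2629; c·n₁/n = 12·371/582 = 7.6495
Stratum 2 (Site B): n₁ = 181, n₀ = 191, n = 372; a·n₀/n = 31·191/372 = 15.9167; c·n₁/n = 19·181/372 = 9.2446
Stratum 3 (Site C): n₁ = 377, n₀ = 234, n = 611; a·n₀/n = 189·234/611 = 72.3830; c·n₁/n = 80·377/611 = 49.3617
RR_MH = (3.2629 + 15.9167 + 72.3830) / (7.6495 + 9.2446 + 49.3617) = 91.5625 / 66.2558 = 1.38195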